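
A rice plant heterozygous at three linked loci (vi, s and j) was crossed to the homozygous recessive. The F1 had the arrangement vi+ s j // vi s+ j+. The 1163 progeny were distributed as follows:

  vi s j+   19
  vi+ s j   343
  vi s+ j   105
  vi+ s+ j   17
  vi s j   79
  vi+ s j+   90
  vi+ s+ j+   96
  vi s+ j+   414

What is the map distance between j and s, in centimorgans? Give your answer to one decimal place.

19.9 centimorgans

The two rarest classes, vi+ s+ j and vi s j+, are the double crossovers. Comparing them with the parentals, only the s allele has switched, so s is the middle locus and the order is j – s – vi.
Crossovers in the j–s interval produce the single-crossover classes vi+ s j+ and vi s+ j (90 + 105 = 195) plus the double crossovers (36).
RF(j–s) = (195 + 36) / 1163 = 231/1163 = 0.1986 → 19.9 centimorgans.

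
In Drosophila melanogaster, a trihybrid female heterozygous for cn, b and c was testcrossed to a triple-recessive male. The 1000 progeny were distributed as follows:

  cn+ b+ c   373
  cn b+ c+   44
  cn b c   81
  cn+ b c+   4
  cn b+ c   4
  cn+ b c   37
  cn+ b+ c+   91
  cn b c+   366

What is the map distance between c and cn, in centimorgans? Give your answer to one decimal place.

18.0 centimorgans

The two most frequent reciprocal classes, cn b c+ and cn+ b+ c, are the parental types, so the F1 was cn b c+ / cn+ b+ c.
The two rarest classes, cn+ b c+ and cn b+ c, are the double crossovers. Comparing them with the parentals, only the cn allele has switched, so cn is the middle locus and the order is c – cn – b.
Crossovers in the c–cn interval produce the single-crossover classes cn b c and cn+ b+ c+ (81 + 91 = 172) plus the double crossovers (8).
RF(c–cn) = (172 + 8) / 1000 = 180/1000 = 0.1800 → 18.0 centimorgans.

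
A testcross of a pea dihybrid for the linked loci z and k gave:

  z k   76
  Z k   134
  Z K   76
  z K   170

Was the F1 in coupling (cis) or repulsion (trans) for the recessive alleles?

trans

The two most frequent classes are Z k (134) and z K (170); these are the parental (non-recombinant) types.
So the F1 carried Z k on one chromosome and z K on the other — the recessive alleles are on opposite chromosomes (trans / repulsion).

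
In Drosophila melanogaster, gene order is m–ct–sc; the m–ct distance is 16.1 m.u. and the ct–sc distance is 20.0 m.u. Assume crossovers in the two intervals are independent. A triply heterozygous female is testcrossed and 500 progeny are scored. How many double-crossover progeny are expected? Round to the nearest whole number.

Map distances give recombination frequencies of 0.161 and 0.200 for the two intervals.
With no interference, expected double-crossover frequency = 0.161 × 0.200 = 0.03220.
Expected number = 0.03220 × 500 = 16.10 ≈ 16.

16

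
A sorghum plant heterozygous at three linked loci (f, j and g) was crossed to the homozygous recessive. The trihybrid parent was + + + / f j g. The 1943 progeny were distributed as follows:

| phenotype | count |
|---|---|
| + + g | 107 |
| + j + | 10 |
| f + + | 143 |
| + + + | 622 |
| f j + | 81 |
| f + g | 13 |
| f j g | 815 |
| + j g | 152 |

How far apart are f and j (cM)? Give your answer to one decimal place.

16.4 cM

The two rarest classes, + j + and f + g, are the double crossovers. Comparing them with the parentals, only the j allele has switched, so j is the middle locus and the order is g – j – f.
Crossovers in the j–f interval produce the single-crossover classes f + + and + j g (143 + 152 = 295) plus the double crossovers (23).
RF(j–f) = (295 + 23) / 1943 = 318/1943 = 0.1637 → 16.4 cM.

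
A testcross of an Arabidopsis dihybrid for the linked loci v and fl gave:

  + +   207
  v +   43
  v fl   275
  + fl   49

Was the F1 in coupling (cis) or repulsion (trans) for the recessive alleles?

cis

The two most frequent classes are + + (207) and v fl (275); these are the parental (non-recombinant) types.
So the F1 carried + + on one chromosome and v fl on the other — the recessive alleles are on the same chromosome (cis / coupling).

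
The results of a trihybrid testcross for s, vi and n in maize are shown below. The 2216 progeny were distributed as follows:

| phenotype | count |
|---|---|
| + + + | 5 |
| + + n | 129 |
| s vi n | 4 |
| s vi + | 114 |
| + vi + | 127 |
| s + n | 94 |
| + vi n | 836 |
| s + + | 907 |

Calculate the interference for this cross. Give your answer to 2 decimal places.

The two most frequent reciprocal classes, + vi n and s + +, are the parental types, so the F1 was + vi n / s + +.
The two rarest classes, s vi n and + + +, are the double crossovers. Comparing them with the parentals, only the s allele has switched, so s is the middle locus and the order is n – s – vi.
n–s: (221 + 9)/2216 = 0.1038; s–vi: (243 + 9)/2216 = 0.1137.
Expected DCO frequency = 0.1038 × 0.1137 ≈ 0.01180; observed = 9/2216 ≈ 0.00406.
Coefficient of coincidence = 0.00406/0.01180 ≈ 0.34; interference = 1 − 0.34 = 0.66.

0.66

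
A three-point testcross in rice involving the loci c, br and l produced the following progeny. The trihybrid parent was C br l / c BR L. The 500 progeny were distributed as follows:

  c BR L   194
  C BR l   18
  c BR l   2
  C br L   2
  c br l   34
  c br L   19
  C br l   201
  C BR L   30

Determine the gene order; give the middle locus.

l

The two rarest classes, C br L and c BR l, are the double crossovers. Comparing them with the parentals, only the l allele has switched, so l is the middle locus and the order is c – l – br.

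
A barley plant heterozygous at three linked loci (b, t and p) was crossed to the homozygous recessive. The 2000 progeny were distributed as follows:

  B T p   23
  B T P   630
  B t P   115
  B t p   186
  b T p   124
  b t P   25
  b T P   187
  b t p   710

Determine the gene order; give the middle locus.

p

The two most frequent reciprocal classes, B T P and b t p, are the parental types, so the F1 was B T P / b t p.
The two rarest classes, B T p and b t P, are the double crossovers. Comparing them with the parentals, only the p allele has switched, so p is the middle locus and the order is t – p – b.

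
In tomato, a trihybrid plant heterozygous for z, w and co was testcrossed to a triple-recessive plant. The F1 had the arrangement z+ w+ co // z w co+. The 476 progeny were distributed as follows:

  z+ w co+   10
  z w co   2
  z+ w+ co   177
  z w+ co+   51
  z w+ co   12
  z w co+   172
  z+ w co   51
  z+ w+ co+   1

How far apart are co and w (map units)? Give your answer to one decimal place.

22.1 map units

The two rarest classes, z+ w+ co+ and z w co, are the double crossovers. Comparing them with the parentals, only the co allele has switched, so co is the middle locus and the order is w – co – z.
Crossovers in the w–co interval produce the single-crossover classes z+ w co and z w+ co+ (51 + 51 = 102) plus the double crossovers (3).
RF(w–co) = (102 + 3) / 476 = 105/476 = 0.2206 → 22.1 map units.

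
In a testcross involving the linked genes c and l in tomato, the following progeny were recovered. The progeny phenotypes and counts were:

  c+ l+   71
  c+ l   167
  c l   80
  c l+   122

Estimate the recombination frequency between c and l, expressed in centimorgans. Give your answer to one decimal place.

The two most frequent classes, c+ l (167) and c l+ (122), are the parental types, so the F1 was c+ l / c l+.
The recombinant classes are c+ l+ and c l: 71 + 80 = 151.
Recombination frequency = 151/440 = 0.3432 ≈ 34.3%, i.e. 34.3 centimorgans.

34.3 centimorgans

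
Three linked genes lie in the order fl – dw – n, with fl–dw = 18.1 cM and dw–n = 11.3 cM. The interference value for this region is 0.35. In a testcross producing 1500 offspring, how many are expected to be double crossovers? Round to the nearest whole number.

20

Map distances give recombination frequencies of 0.181 and 0.113 for the two intervals.
With interference 0.35 (so coincidence = 0.65), expected double-crossover frequency = 0.181 × 0.113 × 0.65 = 0.01329.
Expected number = 0.01329 × 1500 = 19.94 ≈ 20.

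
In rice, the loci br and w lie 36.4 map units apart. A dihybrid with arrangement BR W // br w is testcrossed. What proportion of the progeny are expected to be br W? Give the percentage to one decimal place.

A map distance of 36.4 map units corresponds to a recombination frequency of 0.364.
The F1 is BR W / br w, so br W is a recombinant gamete class with expected frequency r/2 = 0.364/2 = 0.1820.
That is 0.1820 = 18.2% of the progeny.

18.2%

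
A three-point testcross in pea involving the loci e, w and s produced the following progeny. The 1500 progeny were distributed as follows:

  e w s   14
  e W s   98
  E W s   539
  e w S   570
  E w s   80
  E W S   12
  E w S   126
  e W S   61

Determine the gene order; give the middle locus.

The two most frequent reciprocal classes, E W s and e w S, are the parental types, so the F1 was E W s / e w S.
The two rarest classes, E W S and e w s, are the double crossovers. Comparing them with the parentals, only the s allele has switched, so s is the middle locus and the order is e – s – w.

s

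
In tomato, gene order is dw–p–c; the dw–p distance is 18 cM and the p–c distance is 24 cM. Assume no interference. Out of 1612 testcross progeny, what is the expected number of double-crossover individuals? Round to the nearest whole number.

Map distances give recombination frequencies of 0.180 and 0.240 for the two intervals.
With no interference, expected double-crossover frequency = 0.180 × 0.240 = 0.04320.
Expected number = 0.04320 × 1612 = 69.64 ≈ 70.

70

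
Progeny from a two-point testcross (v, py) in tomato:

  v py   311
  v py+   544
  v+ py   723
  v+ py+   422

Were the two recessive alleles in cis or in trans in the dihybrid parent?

The two most frequent classes are v+ py (723) and v py+ (544); these are the parental (non-recombinant) types.
So the F1 carried v+ py on one chromosome and v py+ on the other — the recessive alleles are on opposite chromosomes (trans / repulsion).

trans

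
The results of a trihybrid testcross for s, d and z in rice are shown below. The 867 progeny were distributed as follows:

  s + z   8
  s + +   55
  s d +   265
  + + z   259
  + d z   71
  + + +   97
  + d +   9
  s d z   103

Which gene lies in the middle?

s

The two most frequent reciprocal classes, s d + and + + z, are the parental types, so the F1 was s d + / + + z.
The two rarest classes, + d + and s + z, are the double crossovers. Comparing them with the parentals, only the s allele has switched, so s is the middle locus and the order is d – s – z.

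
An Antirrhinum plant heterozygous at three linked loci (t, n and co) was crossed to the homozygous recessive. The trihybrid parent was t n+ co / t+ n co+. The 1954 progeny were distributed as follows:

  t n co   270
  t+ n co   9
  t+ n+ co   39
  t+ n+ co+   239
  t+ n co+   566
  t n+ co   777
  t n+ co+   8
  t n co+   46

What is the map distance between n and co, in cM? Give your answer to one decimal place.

26.9 cM

The two rarest classes, t n+ co+ and t+ n co, are the double crossovers. Comparing them with the parentals, only the co allele has switched, so co is the middle locus and the order is t – co – n.
Crossovers in the co–n interval produce the single-crossover classes t n co and t+ n+ co+ (270 + 239 = 509) plus the double crossovers (17).
RF(co–n) = (509 + 17) / 1954 = 526/1954 = 0.2692 → 26.9 cM.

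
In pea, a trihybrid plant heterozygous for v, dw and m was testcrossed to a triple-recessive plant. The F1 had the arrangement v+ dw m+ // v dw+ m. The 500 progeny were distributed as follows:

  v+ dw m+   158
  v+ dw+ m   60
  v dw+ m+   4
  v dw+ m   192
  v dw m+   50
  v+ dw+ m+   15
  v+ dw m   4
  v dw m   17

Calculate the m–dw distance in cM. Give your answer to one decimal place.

The two rarest classes, v+ dw m and v dw+ m+, are the double crossovers. Comparing them with the parentals, only the m allele has switched, so m is the middle locus and the order is dw – m – v.
Crossovers in the dw–m interval produce the single-crossover classes v+ dw+ m+ and v dw m (15 + 17 = 32) plus the double crossovers (8).
RF(dw–m) = (32 + 8) / 500 = 40/500 = 0.0800 → 8.0 cM.

8.0 cM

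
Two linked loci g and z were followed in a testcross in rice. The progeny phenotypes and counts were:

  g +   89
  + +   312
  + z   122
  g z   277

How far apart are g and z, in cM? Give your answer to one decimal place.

The two most frequent classes, + + (312) and g z (277), are the parental types, so the F1 was + + / g z.
The recombinant classes are + z and g +: 122 + 89 = 211.
Recombination frequency = 211/800 = 0.2637 ≈ 26.4%, i.e. 26.4 cM.

26.4 cM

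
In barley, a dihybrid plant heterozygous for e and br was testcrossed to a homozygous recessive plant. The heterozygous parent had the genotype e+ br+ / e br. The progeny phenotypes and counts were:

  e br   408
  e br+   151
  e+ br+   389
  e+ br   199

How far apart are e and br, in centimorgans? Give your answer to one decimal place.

The recombinant classes are e+ br and e br+: 199 + 151 = 350.
Recombination frequency = 350/1147 = 0.3051 ≈ 30.5%, i.e. 30.5 centimorgans.

30.5 centimorgans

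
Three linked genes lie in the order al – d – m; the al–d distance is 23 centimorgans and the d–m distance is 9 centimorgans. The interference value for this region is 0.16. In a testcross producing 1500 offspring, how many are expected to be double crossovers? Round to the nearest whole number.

26

Map distances give recombination frequencies of 0.230 and 0.090 for the two intervals.
With interference 0.16 (so coincidence = 0.84), expected double-crossover frequency = 0.230 × 0.090 × 0.84 = 0.01739.
Expected number = 0.01739 × 1500 = 26.08 ≈ 26.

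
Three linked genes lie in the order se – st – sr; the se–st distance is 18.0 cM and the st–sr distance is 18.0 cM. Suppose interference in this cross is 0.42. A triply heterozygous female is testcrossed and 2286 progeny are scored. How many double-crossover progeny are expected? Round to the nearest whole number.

Map distances give recombination frequencies of 0.180 and 0.180 for the two intervals.
With interference 0.42 (so coincidence = 0.58), expected double-crossover frequency = 0.180 × 0.180 × 0.58 = 0.01879.
Expected number = 0.01879 × 2286 = 42.96 ≈ 43.

43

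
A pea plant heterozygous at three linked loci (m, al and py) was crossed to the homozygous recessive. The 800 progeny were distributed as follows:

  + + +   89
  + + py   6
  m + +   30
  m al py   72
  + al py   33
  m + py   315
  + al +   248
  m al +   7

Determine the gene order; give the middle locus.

m

The two most frequent reciprocal classes, m + py and + al +, are the parental types, so the F1 was m + py / + al +.
The two rarest classes, + + py and m al +, are the double crossovers. Comparing them with the parentals, only the m allele has switched, so m is the middle locus and the order is al – m – py.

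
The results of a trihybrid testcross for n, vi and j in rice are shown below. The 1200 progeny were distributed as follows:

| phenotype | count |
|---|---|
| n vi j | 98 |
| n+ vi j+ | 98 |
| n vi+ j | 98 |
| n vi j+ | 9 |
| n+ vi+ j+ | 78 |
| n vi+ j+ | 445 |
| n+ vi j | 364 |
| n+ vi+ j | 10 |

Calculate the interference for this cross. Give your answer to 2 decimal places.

The two most frequent reciprocal classes, n vi+ j+ and n+ vi j, are the parental types, so the F1 was n vi+ j+ / n+ vi j.
The two rarest classes, n vi j+ and n+ vi+ j, are the double crossovers. Comparing them with the parentals, only the vi allele has switched, so vi is the middle locus and the order is n – vi – j.
n–vi: (176 + 19)/1200 = 0.1625; vi–j: (196 + 19)/1200 = 0.1792.
Expected DCO frequency = 0.1625 × 0.1792 ≈ 0.02912; observed = 19/1200 ≈ 0.01583.
Coefficient of coincidence = 0.01583/0.02912 ≈ 0.54; interference = 1 − 0.54 = 0.46.

0.46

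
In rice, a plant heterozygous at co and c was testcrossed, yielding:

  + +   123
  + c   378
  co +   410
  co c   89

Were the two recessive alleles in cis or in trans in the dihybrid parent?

trans

The two most frequent classes are + c (378) and co + (410); these are the parental (non-recombinant) types.
So the F1 carried + c on one chromosome and co + on the other — the recessive alleles are on opposite chromosomes (trans / repulsion).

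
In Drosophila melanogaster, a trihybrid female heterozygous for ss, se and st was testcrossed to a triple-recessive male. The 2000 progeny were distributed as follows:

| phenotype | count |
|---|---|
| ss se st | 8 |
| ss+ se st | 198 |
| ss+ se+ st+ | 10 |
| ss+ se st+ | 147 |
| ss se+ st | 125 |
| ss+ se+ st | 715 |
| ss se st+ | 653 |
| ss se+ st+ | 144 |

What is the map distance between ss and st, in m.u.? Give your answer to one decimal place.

14.5 m.u.

The two most frequent reciprocal classes, ss se st+ and ss+ se+ st, are the parental types, so the F1 was ss se st+ / ss+ se+ st.
The two rarest classes, ss se st and ss+ se+ st+, are the double crossovers. Comparing them with the parentals, only the st allele has switched, so st is the middle locus and the order is ss – st – se.
Crossovers in the ss–st interval produce the single-crossover classes ss+ se st+ and ss se+ st (147 + 125 = 272) plus the double crossovers (18).
RF(ss–st) = (272 + 18) / 2000 = 290/2000 = 0.1450 → 14.5 m.u.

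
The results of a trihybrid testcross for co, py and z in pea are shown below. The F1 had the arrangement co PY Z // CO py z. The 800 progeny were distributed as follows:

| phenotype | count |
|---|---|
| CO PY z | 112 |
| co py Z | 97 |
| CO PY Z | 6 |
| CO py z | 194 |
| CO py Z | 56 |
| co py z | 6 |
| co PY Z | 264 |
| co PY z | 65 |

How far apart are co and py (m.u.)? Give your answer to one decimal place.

The two rarest classes, CO PY Z and co py z, are the double crossovers. Comparing them with the parentals, only the co allele has switched, so co is the middle locus and the order is py – co – z.
Crossovers in the py–co interval produce the single-crossover classes co py Z and CO PY z (97 + 112 = 209) plus the double crossovers (12).
RF(py–co) = (209 + 12) / 800 = 221/800 = 0.2762 → 27.6 m.u.

27.6 m.u.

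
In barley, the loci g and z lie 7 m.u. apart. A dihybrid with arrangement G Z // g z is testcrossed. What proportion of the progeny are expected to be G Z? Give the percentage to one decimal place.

A map distance of 7 m.u. corresponds to a recombination frequency of 0.070.
The F1 is G Z / g z, so G Z is a parental gamete class with expected frequency (1 − r)/2 = 0.930/2 = 0.4650.
That is 0.4650 = 46.5% of the progeny.

46.5%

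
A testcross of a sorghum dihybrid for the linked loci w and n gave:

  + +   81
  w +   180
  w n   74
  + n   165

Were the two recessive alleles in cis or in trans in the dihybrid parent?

trans

The two most frequent classes are + n (165) and w + (180); these are the parental (non-recombinant) types.
So the F1 carried + n on one chromosome and w + on the other — the recessive alleles are on opposite chromosomes (trans / repulsion).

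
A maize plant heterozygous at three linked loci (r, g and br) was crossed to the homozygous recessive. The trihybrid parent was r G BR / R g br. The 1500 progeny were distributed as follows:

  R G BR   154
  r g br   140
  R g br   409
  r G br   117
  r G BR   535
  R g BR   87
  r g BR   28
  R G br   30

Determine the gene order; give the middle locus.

The two rarest classes, r g BR and R G br, are the double crossovers. Comparing them with the parentals, only the g allele has switched, so g is the middle locus and the order is r – g – br.

g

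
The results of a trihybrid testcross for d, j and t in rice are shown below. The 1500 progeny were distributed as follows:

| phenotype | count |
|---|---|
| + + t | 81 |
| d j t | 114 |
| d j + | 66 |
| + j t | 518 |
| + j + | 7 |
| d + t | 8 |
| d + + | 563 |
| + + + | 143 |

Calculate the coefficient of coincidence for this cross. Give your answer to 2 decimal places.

0.51

The two most frequent reciprocal classes, + j t and d + +, are the parental types, so the F1 was + j t / d + +.
The two rarest classes, + j + and d + t, are the double crossovers. Comparing them with the parentals, only the t allele has switched, so t is the middle locus and the order is j – t – d.
j–t: (147 + 15)/1500 = 0.1080; t–d: (257 + 15)/1500 = 0.1813.
Expected DCO frequency = 0.1080 × 0.1813 ≈ 0.01958; observed = 15/1500 ≈ 0.01000.
Coefficient of coincidence = 0.01000/0.01958 ≈ 0.51.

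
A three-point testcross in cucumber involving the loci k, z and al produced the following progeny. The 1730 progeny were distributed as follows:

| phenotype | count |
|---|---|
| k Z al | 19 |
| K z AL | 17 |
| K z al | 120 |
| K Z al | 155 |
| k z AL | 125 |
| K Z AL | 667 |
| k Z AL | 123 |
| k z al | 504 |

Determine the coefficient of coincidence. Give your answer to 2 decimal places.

0.71

The two most frequent reciprocal classes, k z al and K Z AL, are the parental types, so the F1 was k z al / K Z AL.
The two rarest classes, k Z al and K z AL, are the double crossovers. Comparing them with the parentals, only the z allele has switched, so z is the middle locus and the order is al – z – k.
al–z: (280 + 36)/1730 = 0.1827; z–k: (243 + 36)/1730 = 0.1613.
Expected DCO frequency = 0.1827 × 0.1613 ≈ 0.02947; observed = 36/1730 ≈ 0.02081.
Coefficient of coincidence = 0.02081/0.02947 ≈ 0.71.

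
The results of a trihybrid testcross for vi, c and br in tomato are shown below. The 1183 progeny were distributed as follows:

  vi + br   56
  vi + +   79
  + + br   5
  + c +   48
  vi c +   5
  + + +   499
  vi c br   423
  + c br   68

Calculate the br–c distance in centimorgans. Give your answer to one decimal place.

9.6 centimorgans

The two most frequent reciprocal classes, + + + and vi c br, are the parental types, so the F1 was + + + / vi c br.
The two rarest classes, + + br and vi c +, are the double crossovers. Comparing them with the parentals, only the br allele has switched, so br is the middle locus and the order is vi – br – c.
Crossovers in the br–c interval produce the single-crossover classes + c + and vi + br (48 + 56 = 104) plus the double crossovers (10).
RF(br–c) = (104 + 10) / 1183 = 114/1183 = 0.0964 → 9.6 centimorgans.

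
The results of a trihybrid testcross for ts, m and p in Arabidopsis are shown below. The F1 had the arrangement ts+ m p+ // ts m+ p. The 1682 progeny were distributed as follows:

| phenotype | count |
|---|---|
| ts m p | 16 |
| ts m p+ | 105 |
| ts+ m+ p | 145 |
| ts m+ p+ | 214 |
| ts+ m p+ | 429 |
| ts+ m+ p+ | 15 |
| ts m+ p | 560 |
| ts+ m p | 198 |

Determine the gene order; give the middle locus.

m

The two rarest classes, ts+ m+ p+ and ts m p, are the double crossovers. Comparing them with the parentals, only the m allele has switched, so m is the middle locus and the order is ts – m – p.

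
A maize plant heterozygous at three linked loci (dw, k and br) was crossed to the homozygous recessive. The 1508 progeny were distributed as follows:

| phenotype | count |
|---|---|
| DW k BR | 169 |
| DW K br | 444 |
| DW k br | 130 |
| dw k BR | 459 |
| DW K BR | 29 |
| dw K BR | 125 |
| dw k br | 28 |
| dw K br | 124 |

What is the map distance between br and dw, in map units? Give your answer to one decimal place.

23.2 map units

The two most frequent reciprocal classes, dw k BR and DW K br, are the parental types, so the F1 was dw k BR / DW K br.
The two rarest classes, dw k br and DW K BR, are the double crossovers. Comparing them with the parentals, only the br allele has switched, so br is the middle locus and the order is k – br – dw.
Crossovers in the br–dw interval produce the single-crossover classes DW k BR and dw K br (169 + 124 = 293) plus the double crossovers (57).
RF(br–dw) = (293 + 57) / 1508 = 350/1508 = 0.2321 → 23.2 map units.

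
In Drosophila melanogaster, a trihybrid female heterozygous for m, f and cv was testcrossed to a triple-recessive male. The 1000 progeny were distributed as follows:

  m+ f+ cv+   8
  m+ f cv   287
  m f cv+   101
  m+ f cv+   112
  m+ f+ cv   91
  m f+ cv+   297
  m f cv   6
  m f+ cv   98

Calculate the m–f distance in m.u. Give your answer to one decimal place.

The two most frequent reciprocal classes, m+ f cv and m f+ cv+, are the parental types, so the F1 was m+ f cv / m f+ cv+.
The two rarest classes, m f cv and m+ f+ cv+, are the double crossovers. Comparing them with the parentals, only the m allele has switched, so m is the middle locus and the order is cv – m – f.
Crossovers in the m–f interval produce the single-crossover classes m+ f+ cv and m f cv+ (91 + 101 = 192) plus the double crossovers (14).
RF(m–f) = (192 + 14) / 1000 = 206/1000 = 0.2060 → 20.6 m.u.

20.6 m.u.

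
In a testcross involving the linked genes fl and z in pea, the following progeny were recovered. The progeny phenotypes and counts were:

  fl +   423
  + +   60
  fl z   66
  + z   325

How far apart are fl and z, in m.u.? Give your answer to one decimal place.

The two most frequent classes, + z (325) and fl + (423), are the parental types, so the F1 was + z / fl +.
The recombinant classes are + + and fl z: 60 + 66 = 126.
Recombination frequency = 126/874 = 0.1442 ≈ 14.4%, i.e. 14.4 m.u.

14.4 m.u.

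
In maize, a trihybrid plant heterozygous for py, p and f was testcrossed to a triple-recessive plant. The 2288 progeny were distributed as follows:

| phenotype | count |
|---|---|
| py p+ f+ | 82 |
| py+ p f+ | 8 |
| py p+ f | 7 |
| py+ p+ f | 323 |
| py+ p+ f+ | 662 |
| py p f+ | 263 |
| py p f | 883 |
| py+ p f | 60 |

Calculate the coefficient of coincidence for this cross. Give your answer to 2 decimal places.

The two most frequent reciprocal classes, py p f and py+ p+ f+, are the parental types, so the F1 was py p f / py+ p+ f+.
The two rarest classes, py p+ f and py+ p f+, are the double crossovers. Comparing them with the parentals, only the p allele has switched, so p is the middle locus and the order is f – p – py.
f–p: (586 + 15)/2288 = 0.2627; p–py: (142 + 15)/2288 = 0.0686.
Expected DCO frequency = 0.2627 × 0.0686 ≈ 0.01802; observed = 15/2288 ≈ 0.00656.
Coefficient of coincidence = 0.00656/0.01802 ≈ 0.36.

0.36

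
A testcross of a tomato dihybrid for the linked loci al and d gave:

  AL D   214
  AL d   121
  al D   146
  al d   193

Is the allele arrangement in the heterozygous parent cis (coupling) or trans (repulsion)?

The two most frequent classes are AL D (214) and al d (193); these are the parental (non-recombinant) types.
So the F1 carried AL D on one chromosome and al d on the other — the recessive alleles are on the same chromosome (cis / coupling).

cis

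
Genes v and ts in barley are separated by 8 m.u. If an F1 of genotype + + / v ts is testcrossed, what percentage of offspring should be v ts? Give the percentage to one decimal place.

46.0%

A map distance of 8 m.u. corresponds to a recombination frequency of 0.080.
The F1 is + + / v ts, so v ts is a parental gamete class with expected frequency (1 − r)/2 = 0.920/2 = 0.4600.
That is 0.4600 = 46.0% of the progeny.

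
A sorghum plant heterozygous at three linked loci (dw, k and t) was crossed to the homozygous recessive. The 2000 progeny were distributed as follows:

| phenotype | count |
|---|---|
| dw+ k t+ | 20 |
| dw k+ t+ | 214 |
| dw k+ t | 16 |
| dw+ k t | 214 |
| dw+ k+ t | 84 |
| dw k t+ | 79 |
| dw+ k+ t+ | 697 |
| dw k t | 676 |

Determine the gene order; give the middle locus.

The two most frequent reciprocal classes, dw k t and dw+ k+ t+, are the parental types, so the F1 was dw k t / dw+ k+ t+.
The two rarest classes, dw k+ t and dw+ k t+, are the double crossovers. Comparing them with the parentals, only the k allele has switched, so k is the middle locus and the order is t – k – dw.

k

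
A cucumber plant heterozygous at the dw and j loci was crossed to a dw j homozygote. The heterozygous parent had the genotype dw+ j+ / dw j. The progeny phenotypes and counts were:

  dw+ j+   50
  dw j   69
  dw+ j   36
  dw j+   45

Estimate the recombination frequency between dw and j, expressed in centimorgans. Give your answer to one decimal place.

The recombinant classes are dw+ j and dw j+: 36 + 45 = 81.
Recombination frequency = 81/200 = 0.4050 ≈ 40.5%, i.e. 40.5 centimorgans.

40.5 centimorgans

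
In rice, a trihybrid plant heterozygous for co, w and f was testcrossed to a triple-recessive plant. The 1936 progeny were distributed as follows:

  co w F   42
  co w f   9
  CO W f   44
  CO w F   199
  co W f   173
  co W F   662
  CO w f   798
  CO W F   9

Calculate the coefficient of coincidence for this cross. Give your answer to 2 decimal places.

The two most frequent reciprocal classes, co W F and CO w f, are the parental types, so the F1 was co W F / CO w f.
The two rarest classes, CO W F and co w f, are the double crossovers. Comparing them with the parentals, only the co allele has switched, so co is the middle locus and the order is f – co – w.
f–co: (372 + 18)/1936 = 0.2014; co–w: (86 + 18)/1936 = 0.0537.
Expected DCO frequency = 0.2014 × 0.0537 ≈ 0.01082; observed = 18/1936 ≈ 0.00930.
Coefficient of coincidence = 0.00930/0.01082 ≈ 0.86.

0.86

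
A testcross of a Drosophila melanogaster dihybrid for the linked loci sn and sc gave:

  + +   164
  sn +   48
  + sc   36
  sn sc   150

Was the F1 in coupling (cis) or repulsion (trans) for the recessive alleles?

cis

The two most frequent classes are + + (164) and sn sc (150); these are the parental (non-recombinant) types.
So the F1 carried + + on one chromosome and sn sc on the other — the recessive alleles are on the same chromosome (cis / coupling).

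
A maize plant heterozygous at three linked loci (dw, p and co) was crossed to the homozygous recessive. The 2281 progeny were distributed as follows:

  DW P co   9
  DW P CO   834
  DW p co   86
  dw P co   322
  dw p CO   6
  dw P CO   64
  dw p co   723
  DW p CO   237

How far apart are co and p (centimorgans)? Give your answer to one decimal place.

25.2 centimorgans

The two most frequent reciprocal classes, dw p co and DW P CO, are the parental types, so the F1 was dw p co / DW P CO.
The two rarest classes, dw p CO and DW P co, are the double crossovers. Comparing them with the parentals, only the co allele has switched, so co is the middle locus and the order is dw – co – p.
Crossovers in the co–p interval produce the single-crossover classes dw P co and DW p CO (322 + 237 = 559) plus the double crossovers (15).
RF(co–p) = (559 + 15) / 2281 = 574/2281 = 0.2516 → 25.2 centimorgans.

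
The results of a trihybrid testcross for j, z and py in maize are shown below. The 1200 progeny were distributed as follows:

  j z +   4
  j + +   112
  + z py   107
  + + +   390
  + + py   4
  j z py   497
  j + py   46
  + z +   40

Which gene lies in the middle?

py

The two most frequent reciprocal classes, + + + and j z py, are the parental types, so the F1 was + + + / j z py.
The two rarest classes, + + py and j z +, are the double crossovers. Comparing them with the parentals, only the py allele has switched, so py is the middle locus and the order is j – py – z.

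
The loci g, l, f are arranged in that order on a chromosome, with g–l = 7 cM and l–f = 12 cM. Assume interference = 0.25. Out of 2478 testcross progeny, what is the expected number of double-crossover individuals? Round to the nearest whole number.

16

Map distances give recombination frequencies of 0.070 and 0.120 for the two intervals.
With interference 0.25 (so coincidence = 0.75), expected double-crossover frequency = 0.070 × 0.120 × 0.75 = 0.00630.
Expected number = 0.00630 × 2478 = 15.61 ≈ 16.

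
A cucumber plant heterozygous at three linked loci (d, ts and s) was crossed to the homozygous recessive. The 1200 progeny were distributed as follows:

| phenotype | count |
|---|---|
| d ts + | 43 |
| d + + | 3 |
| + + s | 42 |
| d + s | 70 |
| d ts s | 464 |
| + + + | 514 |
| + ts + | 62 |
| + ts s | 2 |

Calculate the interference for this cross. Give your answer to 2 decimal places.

The two most frequent reciprocal classes, + + + and d ts s, are the parental types, so the F1 was + + + / d ts s.
The two rarest classes, d + + and + ts s, are the double crossovers. Comparing them with the parentals, only the d allele has switched, so d is the middle locus and the order is ts – d – s.
ts–d: (132 + 5)/1200 = 0.1142; d–s: (85 + 5)/1200 = 0.0750.
Expected DCO frequency = 0.1142 × 0.0750 ≈ 0.00856; observed = 5/1200 ≈ 0.00417.
Coefficient of coincidence = 0.00417/0.00856 ≈ 0.49; interference = 1 − 0.49 = 0.51.

0.51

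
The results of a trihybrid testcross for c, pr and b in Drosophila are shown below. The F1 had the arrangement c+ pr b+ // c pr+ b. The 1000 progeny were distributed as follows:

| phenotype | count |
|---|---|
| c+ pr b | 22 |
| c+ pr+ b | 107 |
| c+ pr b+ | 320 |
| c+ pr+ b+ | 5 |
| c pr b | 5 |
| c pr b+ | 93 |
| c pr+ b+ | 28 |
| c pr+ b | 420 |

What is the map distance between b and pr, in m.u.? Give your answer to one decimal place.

6.0 m.u.

The two rarest classes, c+ pr+ b+ and c pr b, are the double crossovers. Comparing them with the parentals, only the pr allele has switched, so pr is the middle locus and the order is b – pr – c.
Crossovers in the b–pr interval produce the single-crossover classes c+ pr b and c pr+ b+ (22 + 28 = 50) plus the double crossovers (10).
RF(b–pr) = (50 + 10) / 1000 = 60/1000 = 0.0600 → 6.0 m.u.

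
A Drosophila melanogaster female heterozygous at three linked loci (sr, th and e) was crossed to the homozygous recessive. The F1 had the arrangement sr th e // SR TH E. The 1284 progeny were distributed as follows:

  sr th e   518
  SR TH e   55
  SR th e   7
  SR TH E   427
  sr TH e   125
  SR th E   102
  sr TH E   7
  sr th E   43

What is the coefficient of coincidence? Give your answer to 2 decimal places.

0.67

The two rarest classes, SR th e and sr TH E, are the double crossovers. Comparing them with the parentals, only the sr allele has switched, so sr is the middle locus and the order is e – sr – th.
e–sr: (98 + 14)/1284 = 0.0872; sr–th: (227 + 14)/1284 = 0.1877.
Expected DCO frequency = 0.0872 × 0.1877 ≈ 0.01637; observed = 14/1284 ≈ 0.01090.
Coefficient of coincidence = 0.01090/0.01637 ≈ 0.67.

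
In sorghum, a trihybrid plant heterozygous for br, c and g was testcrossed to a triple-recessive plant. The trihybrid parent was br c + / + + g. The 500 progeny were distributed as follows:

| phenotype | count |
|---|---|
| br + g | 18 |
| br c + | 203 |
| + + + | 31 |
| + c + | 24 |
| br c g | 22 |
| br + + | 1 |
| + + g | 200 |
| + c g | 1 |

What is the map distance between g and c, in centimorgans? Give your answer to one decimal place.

11.0 centimorgans

The two rarest classes, br + + and + c g, are the double crossovers. Comparing them with the parentals, only the c allele has switched, so c is the middle locus and the order is br – c – g.
Crossovers in the c–g interval produce the single-crossover classes br c g and + + + (22 + 31 = 53) plus the double crossovers (2).
RF(c–g) = (53 + 2) / 500 = 55/500 = 0.1100 → 11.0 centimorgans.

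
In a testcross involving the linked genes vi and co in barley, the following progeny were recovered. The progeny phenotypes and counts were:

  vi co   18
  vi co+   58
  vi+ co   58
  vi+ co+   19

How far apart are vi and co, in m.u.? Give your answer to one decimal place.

The two most frequent classes, vi+ co (58) and vi co+ (58), are the parental types, so the F1 was vi+ co / vi co+.
The recombinant classes are vi+ co+ and vi co: 19 + 18 = 37.
Recombination frequency = 37/153 = 0.2418 ≈ 24.2%, i.e. 24.2 m.u.

24.2 m.u.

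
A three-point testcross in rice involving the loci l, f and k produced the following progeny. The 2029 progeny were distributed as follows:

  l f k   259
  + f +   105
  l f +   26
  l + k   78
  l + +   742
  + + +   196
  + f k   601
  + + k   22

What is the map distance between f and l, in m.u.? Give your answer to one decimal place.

The two most frequent reciprocal classes, l + + and + f k, are the parental types, so the F1 was l + + / + f k.
The two rarest classes, l f + and + + k, are the double crossovers. Comparing them with the parentals, only the f allele has switched, so f is the middle locus and the order is l – f – k.
Crossovers in the l–f interval produce the single-crossover classes + + + and l f k (196 + 259 = 455) plus the double crossovers (48).
RF(l–f) = (455 + 48) / 2029 = 503/2029 = 0.2479 → 24.8 m.u.

24.8 m.u.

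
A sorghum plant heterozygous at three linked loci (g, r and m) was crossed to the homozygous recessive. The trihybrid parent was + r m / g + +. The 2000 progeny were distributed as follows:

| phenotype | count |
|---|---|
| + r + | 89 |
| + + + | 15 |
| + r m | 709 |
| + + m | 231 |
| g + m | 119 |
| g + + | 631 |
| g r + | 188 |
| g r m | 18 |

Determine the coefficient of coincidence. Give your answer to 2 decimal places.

The two rarest classes, g r m and + + +, are the double crossovers. Comparing them with the parentals, only the g allele has switched, so g is the middle locus and the order is m – g – r.
m–g: (208 + 33)/2000 = 0.1205; g–r: (419 + 33)/2000 = 0.2260.
Expected DCO frequency = 0.1205 × 0.2260 ≈ 0.02723; observed = 33/2000 ≈ 0.01650.
Coefficient of coincidence = 0.01650/0.02723 ≈ 0.61.

0.61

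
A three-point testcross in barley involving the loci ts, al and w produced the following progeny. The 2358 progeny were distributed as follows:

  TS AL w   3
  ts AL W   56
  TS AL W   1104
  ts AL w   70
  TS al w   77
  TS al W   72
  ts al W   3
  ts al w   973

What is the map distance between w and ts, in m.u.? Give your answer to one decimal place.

5.9 m.u.

The two most frequent reciprocal classes, ts al w and TS AL W, are the parental types, so the F1 was ts al w / TS AL W.
The two rarest classes, ts al W and TS AL w, are the double crossovers. Comparing them with the parentals, only the w allele has switched, so w is the middle locus and the order is ts – w – al.
Crossovers in the ts–w interval produce the single-crossover classes TS al w and ts AL W (77 + 56 = 133) plus the double crossovers (6).
RF(ts–w) = (133 + 6) / 2358 = 139/2358 = 0.0589 → 5.9 m.u.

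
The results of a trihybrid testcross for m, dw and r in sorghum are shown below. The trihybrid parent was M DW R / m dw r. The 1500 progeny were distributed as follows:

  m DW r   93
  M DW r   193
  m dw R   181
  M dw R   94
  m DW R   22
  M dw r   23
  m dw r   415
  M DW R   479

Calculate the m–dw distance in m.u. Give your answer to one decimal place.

The two rarest classes, m DW R and M dw r, are the double crossovers. Comparing them with the parentals, only the m allele has switched, so m is the middle locus and the order is dw – m – r.
Crossovers in the dw–m interval produce the single-crossover classes M dw R and m DW r (94 + 93 = 187) plus the double crossovers (45).
RF(dw–m) = (187 + 45) / 1500 = 232/1500 = 0.1547 → 15.5 m.u.

15.5 m.u.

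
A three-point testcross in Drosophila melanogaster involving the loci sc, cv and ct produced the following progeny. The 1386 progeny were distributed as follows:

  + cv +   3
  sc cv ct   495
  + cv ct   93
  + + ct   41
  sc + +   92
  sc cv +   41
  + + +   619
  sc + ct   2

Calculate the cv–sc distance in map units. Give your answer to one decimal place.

The two most frequent reciprocal classes, sc cv ct and + + +, are the parental types, so the F1 was sc cv ct / + + +.
The two rarest classes, sc + ct and + cv +, are the double crossovers. Comparing them with the parentals, only the cv allele has switched, so cv is the middle locus and the order is ct – cv – sc.
Crossovers in the cv–sc interval produce the single-crossover classes + cv ct and sc + + (93 + 92 = 185) plus the double crossovers (5).
RF(cv–sc) = (185 + 5) / 1386 = 190/1386 = 0.1371 → 13.7 map units.

13.7 map units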